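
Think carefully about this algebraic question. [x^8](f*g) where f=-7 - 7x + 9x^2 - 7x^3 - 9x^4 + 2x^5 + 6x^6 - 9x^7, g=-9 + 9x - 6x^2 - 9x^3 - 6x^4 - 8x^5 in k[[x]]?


[x^8] = sum a_i*b_j, i+j=8
  -7*-8=56
  -9*-6=54
  2*-9=-18
  6*-6=-36
  -9*9=-81
Sum=-25


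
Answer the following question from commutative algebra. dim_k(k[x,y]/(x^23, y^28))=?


Basis: x^i*y^j, i<23, j<28
23*28=644


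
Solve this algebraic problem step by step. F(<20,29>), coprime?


gcd(20,29)=1 => F=ab-a-b=20*29-20-29=580-49=531


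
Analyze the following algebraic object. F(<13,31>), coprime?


gcd(13,31)=1 => F=ab-a-b=13*31-13-31=403-44=359


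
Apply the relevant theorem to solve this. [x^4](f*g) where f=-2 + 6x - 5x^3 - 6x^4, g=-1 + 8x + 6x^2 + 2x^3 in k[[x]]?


[x^4] = sum a_i*b_j, i+j=4
  6*2=12
  -5*8=-40
  -6*-1=6
Sum=-22


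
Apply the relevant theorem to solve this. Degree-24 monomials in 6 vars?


C(d+n-1,n-1)=C(29,5)=118755


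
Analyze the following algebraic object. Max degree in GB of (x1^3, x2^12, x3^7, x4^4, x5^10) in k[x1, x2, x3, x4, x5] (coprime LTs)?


Pure powers, coprime LTs => already GB.
Degrees: 3, 12, 7, 4, 10
Max=12


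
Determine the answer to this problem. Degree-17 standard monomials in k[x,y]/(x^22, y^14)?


k[x,y], I = (x^22, y^14), d = 17
Need i < 22 and d-i < 14.
Range: 4 <= i <= 17.
H(17) = 14


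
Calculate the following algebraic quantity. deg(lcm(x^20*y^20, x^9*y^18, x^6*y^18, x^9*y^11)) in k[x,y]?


lcm = componentwise max:
x: max(20,9,6,9)=20
y: max(20,18,18,11)=20
Total=20+20=40


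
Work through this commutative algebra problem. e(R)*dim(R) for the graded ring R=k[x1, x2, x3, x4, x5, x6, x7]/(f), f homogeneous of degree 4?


e(R)=deg(f)=4, dim(R)=7-1=6
e*dim=4*6=24


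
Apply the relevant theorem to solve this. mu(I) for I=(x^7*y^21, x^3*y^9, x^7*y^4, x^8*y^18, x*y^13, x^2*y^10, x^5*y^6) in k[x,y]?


Remove redundant (divisible by others).
x^7*y^21 redundant.
x^8*y^18 redundant.
Min: x^7*y^4, x^5*y^6, x^3*y^9, x^2*y^10, x*y^13
Count=5


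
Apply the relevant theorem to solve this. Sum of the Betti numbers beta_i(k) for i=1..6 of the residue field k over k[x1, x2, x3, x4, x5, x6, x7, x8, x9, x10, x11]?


Koszul resolution: beta_i(k)=C(n,i), n=11
C(11,1)=11, C(11,2)=55, C(11,3)=165, C(11,4)=330, C(11,5)=462, C(11,6)=462
Sum=1485


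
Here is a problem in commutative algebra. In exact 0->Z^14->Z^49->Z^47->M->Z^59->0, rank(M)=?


Alt sum=0:
(-1)^0*14 + (-1)^1*49 + (-1)^2*47 + (-1)^3*? + (-1)^4*59=0
rank(M)=71


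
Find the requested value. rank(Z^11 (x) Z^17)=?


rank(M(x)N) = rank(M)*rank(N)
11*17 = 187


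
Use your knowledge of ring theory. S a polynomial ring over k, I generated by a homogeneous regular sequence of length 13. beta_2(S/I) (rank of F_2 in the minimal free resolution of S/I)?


Regular sequence => Koszul complex is the minimal free resolution.
Syz_1 minimally generated by Koszul relations f_i*e_j - f_j*e_i (i<j): mu(Syz_1) = beta_2 = C(m,2) = m(m-1)/2
m=13
13*12/2 = 78


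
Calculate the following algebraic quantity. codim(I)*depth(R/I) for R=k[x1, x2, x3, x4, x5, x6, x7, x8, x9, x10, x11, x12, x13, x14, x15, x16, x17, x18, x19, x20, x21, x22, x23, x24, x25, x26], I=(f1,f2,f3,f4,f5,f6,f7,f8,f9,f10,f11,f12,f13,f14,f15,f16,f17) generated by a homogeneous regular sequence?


codim=17, depth=dim(R/I)=26-17=9
Product=17*9=153


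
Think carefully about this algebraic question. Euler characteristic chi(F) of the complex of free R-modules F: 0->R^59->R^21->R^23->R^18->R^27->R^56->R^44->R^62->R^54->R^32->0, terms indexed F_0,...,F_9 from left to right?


chi = sum (-1)^i * rank:
(-1)^0*59=59
(-1)^1*21=-21
(-1)^2*23=23
(-1)^3*18=-18
(-1)^4*27=27
(-1)^5*56=-56
(-1)^6*44=44
(-1)^7*62=-62
(-1)^8*54=54
(-1)^9*32=-32
chi=18


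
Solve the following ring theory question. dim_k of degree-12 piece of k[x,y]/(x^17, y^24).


k[x,y], I = (x^17, y^24), d = 12
Need i < 17 and d-i < 24.
Range: 0 <= i <= 12.
H(12) = 13


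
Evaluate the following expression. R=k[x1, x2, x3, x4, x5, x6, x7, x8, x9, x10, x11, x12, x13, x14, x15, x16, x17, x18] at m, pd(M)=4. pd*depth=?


pd+depth=18
depth=18-4=14
pd*depth=4*14=56


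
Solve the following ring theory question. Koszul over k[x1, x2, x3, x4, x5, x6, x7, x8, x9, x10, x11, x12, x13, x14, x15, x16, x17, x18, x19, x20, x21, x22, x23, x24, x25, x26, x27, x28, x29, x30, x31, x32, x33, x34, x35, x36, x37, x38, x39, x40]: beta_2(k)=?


C(n,i)=C(40,2)=780


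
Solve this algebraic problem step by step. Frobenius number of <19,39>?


gcd(19,39)=1 => F=ab-a-b=19*39-19-39=741-58=683


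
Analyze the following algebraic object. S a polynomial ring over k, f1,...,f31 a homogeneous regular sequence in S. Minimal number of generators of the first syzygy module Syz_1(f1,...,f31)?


Regular sequence => Koszul complex is the minimal free resolution.
Syz_1 minimally generated by Koszul relations f_i*e_j - f_j*e_i (i<j): mu(Syz_1) = beta_2 = C(m,2) = m(m-1)/2
m=31
31*30/2 = 465


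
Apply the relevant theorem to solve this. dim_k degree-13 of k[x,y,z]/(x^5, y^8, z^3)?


Need i<5, j<8, k<3 with i+j+k=13.
For each i, j ranges over max(0,13-i-2)..min(7,13-i):
  i=0: j in [11,7] -> 0
  i=1: j in [10,7] -> 0
  i=2: j in [9,7] -> 0
  i=3: j in [8,7] -> 0
  i=4: j in [7,7] -> 1
H(13) = 0+0+0+0+1 = 1


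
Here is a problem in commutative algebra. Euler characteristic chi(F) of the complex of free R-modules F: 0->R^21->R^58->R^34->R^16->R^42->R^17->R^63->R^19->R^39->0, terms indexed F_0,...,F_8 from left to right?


chi = sum (-1)^i * rank:
(-1)^0*21=21
(-1)^1*58=-58
(-1)^2*34=34
(-1)^3*16=-16
(-1)^4*42=42
(-1)^5*17=-17
(-1)^6*63=63
(-1)^7*19=-19
(-1)^8*39=39
chi=89


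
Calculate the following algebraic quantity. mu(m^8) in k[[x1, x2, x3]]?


C(n+d-1,d)=C(10,8)=45


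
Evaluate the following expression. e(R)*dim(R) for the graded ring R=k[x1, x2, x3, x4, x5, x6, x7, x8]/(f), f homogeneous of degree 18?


e(R)=deg(f)=18, dim(R)=8-1=7
e*dim=18*7=126


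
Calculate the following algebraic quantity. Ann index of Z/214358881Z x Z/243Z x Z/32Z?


Exponent = lcm of the cyclic orders; pairwise coprime => product.
11^8*3^5*2^5=214358881*243*32=1666854658656


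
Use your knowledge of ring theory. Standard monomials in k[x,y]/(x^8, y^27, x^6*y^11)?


k[x,y]/I, I = (x^8, y^27, x^6*y^11)
Rect: 8x27=216. Corner: (8-6)x(27-11)=32.
dim = 216-32 = 184


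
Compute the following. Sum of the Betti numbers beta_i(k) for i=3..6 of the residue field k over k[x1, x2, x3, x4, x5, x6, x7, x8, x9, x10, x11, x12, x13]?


Koszul resolution: beta_i(k)=C(n,i), n=13
C(13,3)=286, C(13,4)=715, C(13,5)=1287, C(13,6)=1716
Sum=4004


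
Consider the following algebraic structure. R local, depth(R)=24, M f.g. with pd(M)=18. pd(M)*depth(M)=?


pd+depth=24
depth=24-18=6
pd*depth=18*6=108


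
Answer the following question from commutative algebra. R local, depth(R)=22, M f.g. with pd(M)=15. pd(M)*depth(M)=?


pd+depth=22
depth=22-15=7
pd*depth=15*7=105


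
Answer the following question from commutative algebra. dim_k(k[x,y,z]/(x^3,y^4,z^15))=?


Basis: x^iy^jz^k, i<3,j<4,k<15
3*4*15=180


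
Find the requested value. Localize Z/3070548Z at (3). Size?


3-primary part: 3070548=3^10*52
Size=3^10=59049


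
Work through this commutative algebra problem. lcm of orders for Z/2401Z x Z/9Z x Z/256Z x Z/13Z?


Exponent = lcm of the cyclic orders; pairwise coprime => product.
7^4*3^2*2^8*13^1=2401*9*256*13=71914752


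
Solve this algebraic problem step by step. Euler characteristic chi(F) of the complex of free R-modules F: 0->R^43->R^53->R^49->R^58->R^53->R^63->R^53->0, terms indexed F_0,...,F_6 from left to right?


chi = sum (-1)^i * rank:
(-1)^0*43=43
(-1)^1*53=-53
(-1)^2*49=49
(-1)^3*58=-58
(-1)^4*53=53
(-1)^5*63=-63
(-1)^6*53=53
chi=24


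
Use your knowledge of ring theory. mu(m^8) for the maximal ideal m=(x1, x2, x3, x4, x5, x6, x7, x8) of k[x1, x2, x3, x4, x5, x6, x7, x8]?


Graded Nakayama: mu(m^d) = dim_k (m^d/m^(d+1)) = #degree-8 monomials in 8 vars
C(n+d-1,d)=C(15,8)=6435


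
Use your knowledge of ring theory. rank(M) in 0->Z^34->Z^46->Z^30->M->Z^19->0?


Alt sum=0:
(-1)^0*34 + (-1)^1*46 + (-1)^2*30 + (-1)^3*? + (-1)^4*19=0
rank(M)=37


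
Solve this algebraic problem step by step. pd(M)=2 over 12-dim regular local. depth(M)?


pd+depth=depth(R)=12
depth=12-2=10


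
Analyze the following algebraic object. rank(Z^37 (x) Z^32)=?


rank(M(x)N) = rank(M)*rank(N)
37*32 = 1184


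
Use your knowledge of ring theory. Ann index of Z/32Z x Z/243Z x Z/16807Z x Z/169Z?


Exponent = lcm of the cyclic orders; pairwise coprime => product.
2^5*3^5*7^5*13^2=32*243*16807*169=22086818208


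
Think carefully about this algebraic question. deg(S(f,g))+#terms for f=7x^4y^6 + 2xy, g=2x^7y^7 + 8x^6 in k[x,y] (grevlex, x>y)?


LT(f)=7x^4y^6, LT(g)=2x^7y^7
lcm(LM)=x^7y^7
S(f,g) (scaled by 14 to clear denominators) = 2x^3y*f - 7*g = -56x^6 + 4x^4y^2
2 terms, deg 6.
6+2=8


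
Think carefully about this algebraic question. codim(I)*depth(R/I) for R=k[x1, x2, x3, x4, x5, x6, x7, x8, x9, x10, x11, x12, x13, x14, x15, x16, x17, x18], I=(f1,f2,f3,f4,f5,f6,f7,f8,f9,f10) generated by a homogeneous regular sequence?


codim=10, depth=dim(R/I)=18-10=8
Product=10*8=80


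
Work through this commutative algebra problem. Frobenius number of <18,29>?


gcd(18,29)=1 => F=ab-a-b=18*29-18-29=522-47=475


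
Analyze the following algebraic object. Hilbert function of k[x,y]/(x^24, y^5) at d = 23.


k[x,y], I = (x^24, y^5), d = 23
Need i < 24 and d-i < 5.
Range: 19 <= i <= 23.
H(23) = 5


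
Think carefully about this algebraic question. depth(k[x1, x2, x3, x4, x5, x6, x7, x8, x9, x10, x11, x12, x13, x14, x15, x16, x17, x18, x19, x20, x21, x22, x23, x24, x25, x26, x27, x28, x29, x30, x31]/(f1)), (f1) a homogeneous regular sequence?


depth(R)=31
depth(R/I)=31-1=30


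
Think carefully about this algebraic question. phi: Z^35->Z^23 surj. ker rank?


rank(ker) = 35-23 = 12


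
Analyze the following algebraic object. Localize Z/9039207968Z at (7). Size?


7-primary part: 9039207968=7^10*32
Size=7^10=282475249


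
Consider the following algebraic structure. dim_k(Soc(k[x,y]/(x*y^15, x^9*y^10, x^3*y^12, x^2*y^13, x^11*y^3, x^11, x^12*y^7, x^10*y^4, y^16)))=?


Socle = ann(m) = span of standard monomials u with x*u, y*u in I (staircase corners).
Redundant generators: x^11*y^3, x^12*y^7
Minimal generators: x^11, x^10*y^4, x^9*y^10, x^3*y^12, x^2*y^13, x*y^15, y^16
Corners: y^15, xy^14, x^2y^12, x^8y^11, x^9y^9, x^10y^3
Socle dim=6


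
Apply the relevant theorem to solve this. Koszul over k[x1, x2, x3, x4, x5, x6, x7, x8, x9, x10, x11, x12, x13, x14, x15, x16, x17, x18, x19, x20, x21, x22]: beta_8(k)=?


C(n,i)=C(22,8)=319770


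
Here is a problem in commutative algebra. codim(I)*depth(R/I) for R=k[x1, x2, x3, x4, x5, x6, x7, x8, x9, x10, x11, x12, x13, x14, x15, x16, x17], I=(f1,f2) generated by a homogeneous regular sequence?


codim=2, depth=dim(R/I)=17-2=15
Product=2*15=30


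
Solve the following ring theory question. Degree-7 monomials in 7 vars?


C(d+n-1,n-1)=C(13,6)=1716


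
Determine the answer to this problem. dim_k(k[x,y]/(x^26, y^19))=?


Basis: x^i*y^j, i<26, j<19
26*19=494


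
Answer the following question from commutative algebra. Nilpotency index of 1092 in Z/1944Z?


1092^k mod 1944:
k=1: 1092
k=2: 792
k=3: 1728
k=4: 1296
k=5: 0
First zero at k = 5


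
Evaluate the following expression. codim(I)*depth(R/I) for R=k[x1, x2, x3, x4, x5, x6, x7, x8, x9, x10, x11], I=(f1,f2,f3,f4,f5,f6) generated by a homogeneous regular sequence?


codim=6, depth=dim(R/I)=11-6=5
Product=6*5=30


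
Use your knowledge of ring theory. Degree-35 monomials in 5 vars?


C(d+n-1,n-1)=C(39,4)=82251


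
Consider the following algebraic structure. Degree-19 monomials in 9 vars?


C(d+n-1,n-1)=C(27,8)=2220075


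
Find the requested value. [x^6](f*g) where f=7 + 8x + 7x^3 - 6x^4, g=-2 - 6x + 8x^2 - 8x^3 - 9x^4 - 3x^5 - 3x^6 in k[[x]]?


[x^6] = sum a_i*b_j, i+j=6
  7*-3=-21
  8*-3=-24
  7*-8=-56
  -6*8=-48
Sum=-149


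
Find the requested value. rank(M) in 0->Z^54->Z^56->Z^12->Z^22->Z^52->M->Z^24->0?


Alt sum=0:
(-1)^0*54 + (-1)^1*56 + (-1)^2*12 + (-1)^3*22 + (-1)^4*52 + (-1)^5*? + (-1)^6*24=0
rank(M)=64


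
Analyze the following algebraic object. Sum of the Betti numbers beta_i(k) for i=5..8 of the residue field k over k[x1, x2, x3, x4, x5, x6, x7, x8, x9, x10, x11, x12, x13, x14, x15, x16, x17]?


Koszul resolution: beta_i(k)=C(n,i), n=17
C(17,5)=6188, C(17,6)=12376, C(17,7)=19448, C(17,8)=24310
Sum=62322


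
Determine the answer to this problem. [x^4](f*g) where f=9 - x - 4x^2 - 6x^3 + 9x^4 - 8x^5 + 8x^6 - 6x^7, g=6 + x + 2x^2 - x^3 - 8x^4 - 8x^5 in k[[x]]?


[x^4] = sum a_i*b_j, i+j=4
  9*-8=-72
  -1*-1=1
  -4*2=-8
  -6*1=-6
  9*6=54
Sum=-31


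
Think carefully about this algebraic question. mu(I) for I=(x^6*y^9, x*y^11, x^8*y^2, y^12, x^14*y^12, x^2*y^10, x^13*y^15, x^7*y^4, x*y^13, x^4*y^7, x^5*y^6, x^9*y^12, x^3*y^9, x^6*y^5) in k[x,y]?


Remove redundant (divisible by others).
x^14*y^12 redundant.
x*y^13 redundant.
x^9*y^12 redundant.
x^13*y^15 redundant.
x^6*y^9 redundant.
Min: x^8*y^2, x^7*y^4, x^6*y^5, x^5*y^6, x^4*y^7, x^3*y^9, x^2*y^10, x*y^11, y^12
Count=9


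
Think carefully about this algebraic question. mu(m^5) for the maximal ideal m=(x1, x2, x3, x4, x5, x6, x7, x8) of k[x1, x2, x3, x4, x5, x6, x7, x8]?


Graded Nakayama: mu(m^d) = dim_k (m^d/m^(d+1)) = #degree-5 monomials in 8 vars
C(n+d-1,d)=C(12,5)=792


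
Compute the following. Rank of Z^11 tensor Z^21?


rank(M(x)N) = rank(M)*rank(N)
11*21 = 231


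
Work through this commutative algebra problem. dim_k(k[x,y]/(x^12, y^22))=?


Basis: x^i*y^j, i<12, j<22
12*22=264


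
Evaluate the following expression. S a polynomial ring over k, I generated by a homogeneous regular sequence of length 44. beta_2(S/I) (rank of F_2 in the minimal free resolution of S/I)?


Regular sequence => Koszul complex is the minimal free resolution.
Syz_1 minimally generated by Koszul relations f_i*e_j - f_j*e_i (i<j): mu(Syz_1) = beta_2 = C(m,2) = m(m-1)/2
m=44
44*43/2 = 946


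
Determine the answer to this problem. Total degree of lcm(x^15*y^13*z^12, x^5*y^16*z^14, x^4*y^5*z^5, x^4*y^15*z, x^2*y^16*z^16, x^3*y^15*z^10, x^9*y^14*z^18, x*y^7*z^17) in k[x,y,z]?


lcm = componentwise max:
x: max(15,5,4,4,2,3,9,1)=15
y: max(13,16,5,15,16,15,14,7)=16
z: max(12,14,5,1,16,10,18,17)=18
Total=15+16+18=49


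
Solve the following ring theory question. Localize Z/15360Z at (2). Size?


2-primary part: 15360=2^10*15
Size=2^10=1024


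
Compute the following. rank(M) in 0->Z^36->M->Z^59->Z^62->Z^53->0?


Alt sum=0:
(-1)^0*36 + (-1)^1*? + (-1)^2*59 + (-1)^3*62 + (-1)^4*53=0
rank(M)=86


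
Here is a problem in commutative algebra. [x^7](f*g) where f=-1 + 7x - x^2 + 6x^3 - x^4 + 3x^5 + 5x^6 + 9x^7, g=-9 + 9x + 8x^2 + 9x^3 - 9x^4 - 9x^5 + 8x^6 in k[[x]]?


[x^7] = sum a_i*b_j, i+j=7
  7*8=56
  -1*-9=9
  6*-9=-54
  -1*9=-9
  3*8=24
  5*9=45
  9*-9=-81
Sum=-10


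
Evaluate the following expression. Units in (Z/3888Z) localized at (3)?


Local ring = Z/243Z.
phi(243) = 3^4*(3-1) = 162


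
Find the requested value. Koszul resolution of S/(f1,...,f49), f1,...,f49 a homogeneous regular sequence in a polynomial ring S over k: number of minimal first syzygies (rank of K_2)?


Regular sequence => Koszul complex is the minimal free resolution.
Syz_1 minimally generated by Koszul relations f_i*e_j - f_j*e_i (i<j): mu(Syz_1) = beta_2 = C(m,2) = m(m-1)/2
m=49
49*48/2 = 1176


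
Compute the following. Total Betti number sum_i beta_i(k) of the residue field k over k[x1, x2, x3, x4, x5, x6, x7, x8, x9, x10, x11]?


Koszul resolution: beta_i(k)=C(n,i), n=11
sum_i C(11,i) = 2^11 = 2048


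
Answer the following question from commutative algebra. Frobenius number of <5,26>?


gcd(5,26)=1 => F=ab-a-b=5*26-5-26=130-31=99


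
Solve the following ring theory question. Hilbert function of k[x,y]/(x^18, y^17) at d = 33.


k[x,y], I = (x^18, y^17), d = 33
Need i < 18 and d-i < 17.
Range: 17 <= i <= 17.
H(33) = 1


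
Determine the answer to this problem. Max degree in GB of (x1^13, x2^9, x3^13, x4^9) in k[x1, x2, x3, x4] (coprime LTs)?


Pure powers, coprime LTs => already GB.
Degrees: 13, 9, 13, 9
Max=13


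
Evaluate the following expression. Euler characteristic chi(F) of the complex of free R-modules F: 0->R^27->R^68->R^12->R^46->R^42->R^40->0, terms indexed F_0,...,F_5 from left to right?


chi = sum (-1)^i * rank:
(-1)^0*27=27
(-1)^1*68=-68
(-1)^2*12=12
(-1)^3*46=-46
(-1)^4*42=42
(-1)^5*40=-40
chi=-73


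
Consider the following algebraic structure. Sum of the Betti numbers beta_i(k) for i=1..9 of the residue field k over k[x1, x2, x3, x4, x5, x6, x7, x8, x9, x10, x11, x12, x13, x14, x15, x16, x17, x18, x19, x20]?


Koszul resolution: beta_i(k)=C(n,i), n=20
C(20,1)=20, C(20,2)=190, C(20,3)=1140, C(20,4)=4845, C(20,5)=15504, C(20,6)=38760, C(20,7)=77520, C(20,8)=125970, C(20,9)=167960
Sum=431909


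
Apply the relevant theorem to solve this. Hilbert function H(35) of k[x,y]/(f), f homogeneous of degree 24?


H(t)=d for t>=d-1.
d=24, t=35
H(35)=24


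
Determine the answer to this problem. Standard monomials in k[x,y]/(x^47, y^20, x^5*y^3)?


k[x,y]/I, I = (x^47, y^20, x^5*y^3)
Rect: 47x20=940. Corner: (47-5)x(20-3)=714.
dim = 940-714 = 226


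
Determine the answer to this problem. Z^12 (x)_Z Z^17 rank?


rank(M(x)N) = rank(M)*rank(N)
12*17 = 204


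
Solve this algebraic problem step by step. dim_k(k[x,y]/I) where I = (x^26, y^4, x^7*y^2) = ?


k[x,y]/I, I = (x^26, y^4, x^7*y^2)
Rect: 26x4=104. Corner: (26-7)x(4-2)=38.
dim = 104-38 = 66


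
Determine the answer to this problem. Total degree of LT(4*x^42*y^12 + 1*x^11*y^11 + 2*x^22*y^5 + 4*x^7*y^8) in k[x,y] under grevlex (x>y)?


LT: 4*x^42*y^12
deg_x=42, deg_y=12
Total=42+12=54


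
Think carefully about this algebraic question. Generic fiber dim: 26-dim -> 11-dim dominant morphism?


dim(fiber)=dim(X)-dim(Y)=26-11=15


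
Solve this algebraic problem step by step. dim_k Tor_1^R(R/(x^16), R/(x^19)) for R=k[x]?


Tor_1(R/I,R/J)=(I cap J)/IJ=(x^19)/(x^35)
dim=35-19=min(16,19)=16


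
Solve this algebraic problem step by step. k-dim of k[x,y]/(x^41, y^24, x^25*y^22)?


k[x,y]/I, I = (x^41, y^24, x^25*y^22)
Rect: 41x24=984. Corner: (41-25)x(24-22)=32.
dim = 984-32 = 952


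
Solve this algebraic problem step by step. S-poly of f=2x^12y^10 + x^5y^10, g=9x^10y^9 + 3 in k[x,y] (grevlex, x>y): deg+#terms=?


LT(f)=2x^12y^10, LT(g)=9x^10y^9
lcm(LM)=x^12y^10
S(f,g) (scaled by 18 to clear denominators) = 9*f - 2x^2y*g = 9x^5y^10 - 6x^2y
2 terms, deg 15.
15+2=17


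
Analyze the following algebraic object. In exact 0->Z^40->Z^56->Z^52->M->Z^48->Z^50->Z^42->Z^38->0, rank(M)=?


Alt sum=0:
(-1)^0*40 + (-1)^1*56 + (-1)^2*52 + (-1)^3*? + (-1)^4*48 + (-1)^5*50 + (-1)^6*42 + (-1)^7*38=0
rank(M)=38


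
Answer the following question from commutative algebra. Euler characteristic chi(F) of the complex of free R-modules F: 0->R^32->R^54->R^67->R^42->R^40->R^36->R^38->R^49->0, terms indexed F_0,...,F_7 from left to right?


chi = sum (-1)^i * rank:
(-1)^0*32=32
(-1)^1*54=-54
(-1)^2*67=67
(-1)^3*42=-42
(-1)^4*40=40
(-1)^5*36=-36
(-1)^6*38=38
(-1)^7*49=-49
chi=-4


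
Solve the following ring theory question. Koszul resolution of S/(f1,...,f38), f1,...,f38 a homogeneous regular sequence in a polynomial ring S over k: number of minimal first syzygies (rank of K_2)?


Regular sequence => Koszul complex is the minimal free resolution.
Syz_1 minimally generated by Koszul relations f_i*e_j - f_j*e_i (i<j): mu(Syz_1) = beta_2 = C(m,2) = m(m-1)/2
m=38
38*37/2 = 703


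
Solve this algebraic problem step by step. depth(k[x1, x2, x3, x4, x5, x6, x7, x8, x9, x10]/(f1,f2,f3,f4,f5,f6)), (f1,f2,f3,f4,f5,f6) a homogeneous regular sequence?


depth(R)=10
depth(R/I)=10-6=4


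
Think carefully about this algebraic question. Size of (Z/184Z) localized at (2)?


2-primary part: 184=2^3*23
Size=2^3=8


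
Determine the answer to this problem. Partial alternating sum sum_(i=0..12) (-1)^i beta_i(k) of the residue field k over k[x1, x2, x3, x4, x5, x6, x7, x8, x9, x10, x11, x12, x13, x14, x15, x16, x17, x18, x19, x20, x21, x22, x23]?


Koszul resolution: beta_i(k)=C(n,i), n=23
sum_(i=0..p) (-1)^i C(n,i) = (-1)^p C(n-1,p)
(-1)^12*C(22,12) = (-1)^12*646646 = 646646


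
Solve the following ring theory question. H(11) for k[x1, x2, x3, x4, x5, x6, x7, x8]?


C(d+n-1,n-1)=C(18,7)=31824


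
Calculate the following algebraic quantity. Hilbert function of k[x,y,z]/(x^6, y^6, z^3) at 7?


Need i<6, j<6, k<3 with i+j+k=7.
For each i, j ranges over max(0,7-i-2)..min(5,7-i):
  i=0: j in [5,5] -> 1
  i=1: j in [4,5] -> 2
  i=2: j in [3,5] -> 3
  i=3: j in [2,4] -> 3
  i=4: j in [1,3] -> 3
  i=5: j in [0,2] -> 3
H(7) = 1+2+3+3+3+3 = 15


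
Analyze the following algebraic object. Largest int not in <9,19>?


gcd(9,19)=1 => F=ab-a-b=9*19-9-19=171-28=143


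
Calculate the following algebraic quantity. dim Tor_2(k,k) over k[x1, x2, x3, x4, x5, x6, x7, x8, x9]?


Koszul: C(n,i)=C(9,2)=36


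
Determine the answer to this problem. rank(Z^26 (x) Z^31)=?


rank(M(x)N) = rank(M)*rank(N)
26*31 = 806


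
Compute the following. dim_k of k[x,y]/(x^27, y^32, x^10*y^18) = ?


k[x,y]/I, I = (x^27, y^32, x^10*y^18)
Rect: 27x32=864. Corner: (27-10)x(32-18)=238.
dim = 864-238 = 626


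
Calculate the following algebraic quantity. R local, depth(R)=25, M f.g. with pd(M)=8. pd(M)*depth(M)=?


pd+depth=25
depth=25-8=17
pd*depth=8*17=136


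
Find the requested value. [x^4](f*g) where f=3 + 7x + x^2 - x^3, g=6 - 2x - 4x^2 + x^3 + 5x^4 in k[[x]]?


[x^4] = sum a_i*b_j, i+j=4
  3*5=15
  7*1=7
  1*-4=-4
  -1*-2=2
Sum=20


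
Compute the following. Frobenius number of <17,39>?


gcd(17,39)=1 => F=ab-a-b=17*39-17-39=663-56=607


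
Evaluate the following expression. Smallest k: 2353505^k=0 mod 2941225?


2353505^k mod 2941225:
k=1: 2353505
k=2: 275625
k=3: 583100
k=4: 240100
k=5: 2521050
k=6: 0
First zero at k = 6


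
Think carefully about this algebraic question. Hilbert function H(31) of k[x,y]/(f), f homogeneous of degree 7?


H(t)=d for t>=d-1.
d=7, t=31
H(31)=7


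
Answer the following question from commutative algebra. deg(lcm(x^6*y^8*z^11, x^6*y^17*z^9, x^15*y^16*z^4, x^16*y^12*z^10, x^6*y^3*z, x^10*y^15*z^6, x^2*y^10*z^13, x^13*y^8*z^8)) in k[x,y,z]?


lcm = componentwise max:
x: max(6,6,15,16,6,10,2,13)=16
y: max(8,17,16,12,3,15,10,8)=17
z: max(11,9,4,10,1,6,13,8)=13
Total=16+17+13=46


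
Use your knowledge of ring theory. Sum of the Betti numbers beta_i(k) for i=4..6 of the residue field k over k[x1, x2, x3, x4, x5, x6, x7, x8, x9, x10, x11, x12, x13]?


Koszul resolution: beta_i(k)=C(n,i), n=13
C(13,4)=715, C(13,5)=1287, C(13,6)=1716
Sum=3718


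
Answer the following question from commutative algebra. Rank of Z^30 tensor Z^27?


rank(M(x)N) = rank(M)*rank(N)
30*27 = 810


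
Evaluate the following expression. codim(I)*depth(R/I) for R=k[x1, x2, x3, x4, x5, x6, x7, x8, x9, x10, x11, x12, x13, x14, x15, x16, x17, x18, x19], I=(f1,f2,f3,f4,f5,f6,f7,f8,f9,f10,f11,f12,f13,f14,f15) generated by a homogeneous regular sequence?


codim=15, depth=dim(R/I)=19-15=4
Product=15*4=60


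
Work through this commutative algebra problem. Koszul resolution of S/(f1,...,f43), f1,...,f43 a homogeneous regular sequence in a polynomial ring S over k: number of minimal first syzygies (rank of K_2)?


Regular sequence => Koszul complex is the minimal free resolution.
Syz_1 minimally generated by Koszul relations f_i*e_j - f_j*e_i (i<j): mu(Syz_1) = beta_2 = C(m,2) = m(m-1)/2
m=43
43*42/2 = 903


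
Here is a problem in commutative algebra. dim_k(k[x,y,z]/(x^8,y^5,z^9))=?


Basis: x^iy^jz^k, i<8,j<5,k<9
8*5*9=360


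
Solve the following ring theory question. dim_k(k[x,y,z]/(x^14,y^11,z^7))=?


Basis: x^iy^jz^k, i<14,j<11,k<7
14*11*7=1078


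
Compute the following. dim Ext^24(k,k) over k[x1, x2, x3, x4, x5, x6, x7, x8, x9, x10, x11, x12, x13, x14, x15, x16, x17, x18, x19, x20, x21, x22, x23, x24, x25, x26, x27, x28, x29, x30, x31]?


C(n,i)=C(31,24)=2629575


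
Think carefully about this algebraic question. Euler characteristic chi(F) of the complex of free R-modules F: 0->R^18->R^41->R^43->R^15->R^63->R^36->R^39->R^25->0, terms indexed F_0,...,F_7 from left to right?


chi = sum (-1)^i * rank:
(-1)^0*18=18
(-1)^1*41=-41
(-1)^2*43=43
(-1)^3*15=-15
(-1)^4*63=63
(-1)^5*36=-36
(-1)^6*39=39
(-1)^7*25=-25
chi=46


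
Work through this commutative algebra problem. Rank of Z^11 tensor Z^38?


rank(M(x)N) = rank(M)*rank(N)
11*38 = 418


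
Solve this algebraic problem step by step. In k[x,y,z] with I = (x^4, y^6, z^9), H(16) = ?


Need i<4, j<6, k<9 with i+j+k=16.
For each i, j ranges over max(0,16-i-8)..min(5,16-i):
  i=0: j in [8,5] -> 0
  i=1: j in [7,5] -> 0
  i=2: j in [6,5] -> 0
  i=3: j in [5,5] -> 1
H(16) = 0+0+0+1 = 1


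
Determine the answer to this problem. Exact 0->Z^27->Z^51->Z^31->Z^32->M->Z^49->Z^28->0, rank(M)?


Alt sum=0:
(-1)^0*27 + (-1)^1*51 + (-1)^2*31 + (-1)^3*32 + (-1)^4*? + (-1)^5*49 + (-1)^6*28=0
rank(M)=46


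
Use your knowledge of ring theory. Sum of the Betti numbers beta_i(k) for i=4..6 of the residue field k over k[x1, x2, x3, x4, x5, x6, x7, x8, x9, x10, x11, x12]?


Koszul resolution: beta_i(k)=C(n,i), n=12
C(12,4)=495, C(12,5)=792, C(12,6)=924
Sum=2211


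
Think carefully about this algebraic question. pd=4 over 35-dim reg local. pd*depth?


pd+depth=35
depth=35-4=31
pd*depth=4*31=124


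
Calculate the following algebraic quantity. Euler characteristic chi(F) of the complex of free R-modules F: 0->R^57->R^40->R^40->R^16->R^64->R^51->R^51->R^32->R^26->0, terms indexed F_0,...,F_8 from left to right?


chi = sum (-1)^i * rank:
(-1)^0*57=57
(-1)^1*40=-40
(-1)^2*40=40
(-1)^3*16=-16
(-1)^4*64=64
(-1)^5*51=-51
(-1)^6*51=51
(-1)^7*32=-32
(-1)^8*26=26
chi=99


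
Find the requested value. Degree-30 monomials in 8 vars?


C(d+n-1,n-1)=C(37,7)=10295472


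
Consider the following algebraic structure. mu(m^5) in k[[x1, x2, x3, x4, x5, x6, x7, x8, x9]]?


C(n+d-1,d)=C(13,5)=1287


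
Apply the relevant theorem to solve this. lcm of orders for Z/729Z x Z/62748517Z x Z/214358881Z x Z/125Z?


Exponent = lcm of the cyclic orders; pairwise coprime => product.
3^6*13^7*11^8*5^3=729*62748517*214358881*125=1225695209592248591625


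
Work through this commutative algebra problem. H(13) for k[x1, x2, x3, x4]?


C(d+n-1,n-1)=C(16,3)=560


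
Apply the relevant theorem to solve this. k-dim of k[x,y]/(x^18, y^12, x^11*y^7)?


k[x,y]/I, I = (x^18, y^12, x^11*y^7)
Rect: 18x12=216. Corner: (18-11)x(12-7)=35.
dim = 216-35 = 181


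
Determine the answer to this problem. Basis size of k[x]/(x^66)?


Basis: 1,x,...,x^65
dim=66


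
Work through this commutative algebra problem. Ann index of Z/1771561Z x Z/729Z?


Exponent = lcm of the cyclic orders; pairwise coprime => product.
11^6*3^6=1771561*729=1291467969


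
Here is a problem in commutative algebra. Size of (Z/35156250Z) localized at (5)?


5-primary part: 35156250=5^9*18
Size=5^9=1953125


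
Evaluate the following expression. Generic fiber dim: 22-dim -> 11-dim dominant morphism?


dim(fiber)=dim(X)-dim(Y)=22-11=11


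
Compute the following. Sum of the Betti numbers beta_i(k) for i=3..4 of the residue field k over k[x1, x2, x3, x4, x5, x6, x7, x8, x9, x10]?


Koszul resolution: beta_i(k)=C(n,i), n=10
C(10,3)=120, C(10,4)=210
Sum=330


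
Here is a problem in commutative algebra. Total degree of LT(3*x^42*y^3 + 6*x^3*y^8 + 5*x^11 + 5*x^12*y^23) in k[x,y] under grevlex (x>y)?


LT: 3*x^42*y^3
deg_x=42, deg_y=3
Total=42+3=45


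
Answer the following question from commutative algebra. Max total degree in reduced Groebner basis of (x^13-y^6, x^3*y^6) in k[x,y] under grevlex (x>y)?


LT(f1)=x^13, LT(f2)=x^3y^6, lcm=x^13y^6
S(f1,f2) = y^6*f1 - x^10*f2 = -y^12
Reduced GB = {f1, f2, y^12}; degrees 13, 9, 12
Max = 13


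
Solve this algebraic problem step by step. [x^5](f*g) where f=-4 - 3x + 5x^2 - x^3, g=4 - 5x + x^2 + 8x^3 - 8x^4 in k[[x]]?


[x^5] = sum a_i*b_j, i+j=5
  -3*-8=24
  5*8=40
  -1*1=-1
Sum=63


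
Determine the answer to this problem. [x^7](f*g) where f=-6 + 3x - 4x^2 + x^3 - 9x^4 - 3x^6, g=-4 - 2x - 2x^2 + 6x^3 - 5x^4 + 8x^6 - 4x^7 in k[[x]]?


[x^7] = sum a_i*b_j, i+j=7
  -6*-4=24
  3*8=24
  1*-5=-5
  -9*6=-54
  -3*-2=6
Sum=-5


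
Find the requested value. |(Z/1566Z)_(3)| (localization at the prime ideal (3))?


3-primary part: 1566=3^3*58
Size=3^3=27


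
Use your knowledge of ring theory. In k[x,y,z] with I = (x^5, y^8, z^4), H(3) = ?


Need i<5, j<8, k<4 with i+j+k=3.
For each i, j ranges over max(0,3-i-3)..min(7,3-i):
  i=0: j in [0,3] -> 4
  i=1: j in [0,2] -> 3
  i=2: j in [0,1] -> 2
  i=3: j in [0,0] -> 1
H(3) = 4+3+2+1 = 10


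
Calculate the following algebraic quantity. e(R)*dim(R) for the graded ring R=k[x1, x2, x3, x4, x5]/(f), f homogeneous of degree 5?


e(R)=deg(f)=5, dim(R)=5-1=4
e*dim=5*4=20


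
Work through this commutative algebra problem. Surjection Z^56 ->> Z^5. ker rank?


rank(ker) = 56-5 = 51


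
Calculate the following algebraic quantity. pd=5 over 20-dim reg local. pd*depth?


pd+depth=20
depth=20-5=15
pd*depth=5*15=75


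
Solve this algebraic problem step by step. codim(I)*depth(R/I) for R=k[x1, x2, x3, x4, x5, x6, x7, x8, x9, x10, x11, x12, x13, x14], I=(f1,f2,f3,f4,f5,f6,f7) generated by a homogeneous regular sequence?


codim=7, depth=dim(R/I)=14-7=7
Product=7*7=49


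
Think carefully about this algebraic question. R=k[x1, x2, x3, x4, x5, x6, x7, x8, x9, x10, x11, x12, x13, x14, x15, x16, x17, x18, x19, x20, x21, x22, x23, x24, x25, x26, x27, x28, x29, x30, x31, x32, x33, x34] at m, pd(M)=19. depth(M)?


pd+depth=depth(R)=34
depth=34-19=15


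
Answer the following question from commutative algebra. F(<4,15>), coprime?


gcd(4,15)=1 => F=ab-a-b=4*15-4-15=60-19=41


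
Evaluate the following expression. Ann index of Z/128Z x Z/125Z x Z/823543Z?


Exponent = lcm of the cyclic orders; pairwise coprime => product.
2^7*5^3*7^7=128*125*823543=13176688000


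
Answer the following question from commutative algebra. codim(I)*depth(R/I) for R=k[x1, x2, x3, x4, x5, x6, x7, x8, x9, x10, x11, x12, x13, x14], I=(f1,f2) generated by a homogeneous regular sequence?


codim=2, depth=dim(R/I)=14-2=12
Product=2*12=24


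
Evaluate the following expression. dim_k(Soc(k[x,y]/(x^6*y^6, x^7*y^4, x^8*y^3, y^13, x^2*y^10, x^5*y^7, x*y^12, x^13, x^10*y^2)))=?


Socle = ann(m) = span of standard monomials u with x*u, y*u in I (staircase corners).
Minimal generators: x^13, x^10*y^2, x^8*y^3, x^7*y^4, x^6*y^6, x^5*y^7, x^2*y^10, x*y^12, y^13
Corners: y^12, xy^11, x^4y^9, x^5y^6, x^6y^5, x^7y^3, x^9y^2, x^12y
Socle dim=8


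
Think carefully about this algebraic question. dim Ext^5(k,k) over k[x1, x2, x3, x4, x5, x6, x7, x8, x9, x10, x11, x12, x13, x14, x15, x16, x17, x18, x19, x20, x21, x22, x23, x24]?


C(n,i)=C(24,5)=42504


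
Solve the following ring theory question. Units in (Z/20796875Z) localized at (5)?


Local ring = Z/15625Z.
phi(15625) = 5^5*(5-1) = 12500


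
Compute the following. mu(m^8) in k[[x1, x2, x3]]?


C(n+d-1,d)=C(10,8)=45


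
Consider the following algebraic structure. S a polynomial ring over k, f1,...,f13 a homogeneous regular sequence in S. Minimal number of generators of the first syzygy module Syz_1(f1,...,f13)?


Regular sequence => Koszul complex is the minimal free resolution.
Syz_1 minimally generated by Koszul relations f_i*e_j - f_j*e_i (i<j): mu(Syz_1) = beta_2 = C(m,2) = m(m-1)/2
m=13
13*12/2 = 78


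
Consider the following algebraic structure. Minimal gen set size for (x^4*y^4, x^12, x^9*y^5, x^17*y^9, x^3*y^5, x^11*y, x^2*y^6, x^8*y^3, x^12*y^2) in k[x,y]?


Remove redundant (divisible by others).
x^12*y^2 redundant.
x^9*y^5 redundant.
x^17*y^9 redundant.
Min: x^12, x^11*y, x^8*y^3, x^4*y^4, x^3*y^5, x^2*y^6
Count=6


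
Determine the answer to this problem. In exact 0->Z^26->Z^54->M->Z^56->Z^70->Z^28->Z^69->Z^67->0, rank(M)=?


Alt sum=0:
(-1)^0*26 + (-1)^1*54 + (-1)^2*? + (-1)^3*56 + (-1)^4*70 + (-1)^5*28 + (-1)^6*69 + (-1)^7*67=0
rank(M)=40


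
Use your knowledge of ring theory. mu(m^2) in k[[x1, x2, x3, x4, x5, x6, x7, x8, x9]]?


C(n+d-1,d)=C(10,2)=45


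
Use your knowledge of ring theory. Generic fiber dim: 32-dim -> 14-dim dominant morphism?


dim(fiber)=dim(X)-dim(Y)=32-14=18


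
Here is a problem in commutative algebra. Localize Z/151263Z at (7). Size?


7-primary part: 151263=7^5*9
Size=7^5=16807


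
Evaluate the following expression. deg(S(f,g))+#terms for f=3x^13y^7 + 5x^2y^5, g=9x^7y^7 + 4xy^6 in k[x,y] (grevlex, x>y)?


LT(f)=3x^13y^7, LT(g)=9x^7y^7
lcm(LM)=x^13y^7
S(f,g) (scaled by 27 to clear denominators) = 9*f - 3x^6*g = -12x^7y^6 + 45x^2y^5
2 terms, deg 13.
13+2=15


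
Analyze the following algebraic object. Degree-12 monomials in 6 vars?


C(d+n-1,n-1)=C(17,5)=6188


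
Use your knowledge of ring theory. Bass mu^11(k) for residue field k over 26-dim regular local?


C(n,i)=C(26,11)=7726160


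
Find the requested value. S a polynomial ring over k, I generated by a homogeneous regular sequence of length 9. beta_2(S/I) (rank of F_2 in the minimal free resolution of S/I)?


Regular sequence => Koszul complex is the minimal free resolution.
Syz_1 minimally generated by Koszul relations f_i*e_j - f_j*e_i (i<j): mu(Syz_1) = beta_2 = C(m,2) = m(m-1)/2
m=9
9*8/2 = 36


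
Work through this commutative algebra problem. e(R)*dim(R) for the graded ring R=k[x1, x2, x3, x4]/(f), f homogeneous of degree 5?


e(R)=deg(f)=5, dim(R)=4-1=3
e*dim=5*3=15


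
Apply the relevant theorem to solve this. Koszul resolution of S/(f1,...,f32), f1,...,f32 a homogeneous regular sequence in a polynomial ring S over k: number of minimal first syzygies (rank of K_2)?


Regular sequence => Koszul complex is the minimal free resolution.
Syz_1 minimally generated by Koszul relations f_i*e_j - f_j*e_i (i<j): mu(Syz_1) = beta_2 = C(m,2) = m(m-1)/2
m=32
32*31/2 = 496


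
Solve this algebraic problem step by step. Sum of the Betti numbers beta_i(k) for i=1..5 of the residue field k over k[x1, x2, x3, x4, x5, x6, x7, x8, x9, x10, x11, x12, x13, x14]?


Koszul resolution: beta_i(k)=C(n,i), n=14
C(14,1)=14, C(14,2)=91, C(14,3)=364, C(14,4)=1001, C(14,5)=2002
Sum=3472


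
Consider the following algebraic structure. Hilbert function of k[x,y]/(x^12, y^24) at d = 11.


k[x,y], I = (x^12, y^24), d = 11
Need i < 12 and d-i < 24.
Range: 0 <= i <= 11.
H(11) = 12


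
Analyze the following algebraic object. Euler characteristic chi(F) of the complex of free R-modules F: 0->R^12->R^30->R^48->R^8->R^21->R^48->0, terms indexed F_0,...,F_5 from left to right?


chi = sum (-1)^i * rank:
(-1)^0*12=12
(-1)^1*30=-30
(-1)^2*48=48
(-1)^3*8=-8
(-1)^4*21=21
(-1)^5*48=-48
chi=-5


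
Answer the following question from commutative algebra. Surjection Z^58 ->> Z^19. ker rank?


rank(ker) = 58-19 = 39


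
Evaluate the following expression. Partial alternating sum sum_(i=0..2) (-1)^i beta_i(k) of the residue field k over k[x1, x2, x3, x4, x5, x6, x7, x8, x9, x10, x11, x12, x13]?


Koszul resolution: beta_i(k)=C(n,i), n=13
sum_(i=0..p) (-1)^i C(n,i) = (-1)^p C(n-1,p)
(-1)^2*C(12,2) = (-1)^2*66 = 66


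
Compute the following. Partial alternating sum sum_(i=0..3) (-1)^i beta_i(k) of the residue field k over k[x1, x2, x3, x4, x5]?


Koszul resolution: beta_i(k)=C(n,i), n=5
sum_(i=0..p) (-1)^i C(n,i) = (-1)^p C(n-1,p)
(-1)^3*C(4,3) = (-1)^3*4 = -4


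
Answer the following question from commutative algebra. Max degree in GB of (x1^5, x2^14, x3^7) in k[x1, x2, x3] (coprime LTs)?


Pure powers, coprime LTs => already GB.
Degrees: 5, 14, 7
Max=14


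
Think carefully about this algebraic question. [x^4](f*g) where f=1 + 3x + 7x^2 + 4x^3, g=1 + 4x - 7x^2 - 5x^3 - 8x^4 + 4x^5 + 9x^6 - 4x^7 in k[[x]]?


[x^4] = sum a_i*b_j, i+j=4
  1*-8=-8
  3*-5=-15
  7*-7=-49
  4*4=16
Sum=-56


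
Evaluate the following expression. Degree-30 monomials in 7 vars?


C(d+n-1,n-1)=C(36,6)=1947792


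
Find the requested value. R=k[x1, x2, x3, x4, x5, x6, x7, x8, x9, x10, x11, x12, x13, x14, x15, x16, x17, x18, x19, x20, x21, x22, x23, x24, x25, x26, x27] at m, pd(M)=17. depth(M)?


pd+depth=depth(R)=27
depth=27-17=10


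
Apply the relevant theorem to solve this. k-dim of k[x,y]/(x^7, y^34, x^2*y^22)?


k[x,y]/I, I = (x^7, y^34, x^2*y^22)
Rect: 7x34=238. Corner: (7-2)x(34-22)=60.
dim = 238-60 = 178


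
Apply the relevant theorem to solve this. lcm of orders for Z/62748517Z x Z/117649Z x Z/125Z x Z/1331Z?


Exponent = lcm of the cyclic orders; pairwise coprime => product.
13^7*7^6*5^3*11^3=62748517*117649*125*1331=1228230208508177875


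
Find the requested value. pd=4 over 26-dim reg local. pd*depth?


pd+depth=26
depth=26-4=22
pd*depth=4*22=88


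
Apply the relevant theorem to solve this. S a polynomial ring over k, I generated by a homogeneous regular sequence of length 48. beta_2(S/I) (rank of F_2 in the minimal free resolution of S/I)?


Regular sequence => Koszul complex is the minimal free resolution.
Syz_1 minimally generated by Koszul relations f_i*e_j - f_j*e_i (i<j): mu(Syz_1) = beta_2 = C(m,2) = m(m-1)/2
m=48
48*47/2 = 1128


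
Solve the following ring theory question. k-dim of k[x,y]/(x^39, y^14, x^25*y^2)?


k[x,y]/I, I = (x^39, y^14, x^25*y^2)
Rect: 39x14=546. Corner: (39-25)x(14-2)=168.
dim = 546-168 = 378


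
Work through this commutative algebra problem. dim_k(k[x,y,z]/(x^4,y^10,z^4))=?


Basis: x^iy^jz^k, i<4,j<10,k<4
4*10*4=160


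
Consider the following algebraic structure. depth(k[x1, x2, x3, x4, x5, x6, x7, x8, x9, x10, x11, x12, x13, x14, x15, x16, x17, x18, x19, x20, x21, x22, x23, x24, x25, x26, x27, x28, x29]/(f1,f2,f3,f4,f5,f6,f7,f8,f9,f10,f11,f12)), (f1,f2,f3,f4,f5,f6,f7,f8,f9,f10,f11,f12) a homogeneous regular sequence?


depth(R)=29
depth(R/I)=29-12=17


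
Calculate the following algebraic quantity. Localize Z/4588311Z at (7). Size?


7-primary part: 4588311=7^6*39
Size=7^6=117649


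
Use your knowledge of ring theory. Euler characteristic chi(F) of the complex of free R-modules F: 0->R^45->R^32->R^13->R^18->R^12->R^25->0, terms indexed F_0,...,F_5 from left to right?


chi = sum (-1)^i * rank:
(-1)^0*45=45
(-1)^1*32=-32
(-1)^2*13=13
(-1)^3*18=-18
(-1)^4*12=12
(-1)^5*25=-25
chi=-5


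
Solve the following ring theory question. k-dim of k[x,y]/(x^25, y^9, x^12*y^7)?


k[x,y]/I, I = (x^25, y^9, x^12*y^7)
Rect: 25x9=225. Corner: (25-12)x(9-7)=26.
dim = 225-26 = 199


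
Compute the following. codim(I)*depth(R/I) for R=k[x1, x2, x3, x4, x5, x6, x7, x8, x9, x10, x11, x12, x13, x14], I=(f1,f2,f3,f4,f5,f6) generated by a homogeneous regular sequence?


codim=6, depth=dim(R/I)=14-6=8
Product=6*8=48


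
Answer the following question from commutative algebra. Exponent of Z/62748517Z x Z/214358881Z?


Exponent = lcm of the cyclic orders; pairwise coprime => product.
13^7*11^8=62748517*214358881=13450701888529477


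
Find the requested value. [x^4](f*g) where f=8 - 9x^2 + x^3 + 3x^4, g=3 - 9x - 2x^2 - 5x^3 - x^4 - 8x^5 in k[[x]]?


[x^4] = sum a_i*b_j, i+j=4
  8*-1=-8
  -9*-2=18
  1*-9=-9
  3*3=9
Sum=10
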